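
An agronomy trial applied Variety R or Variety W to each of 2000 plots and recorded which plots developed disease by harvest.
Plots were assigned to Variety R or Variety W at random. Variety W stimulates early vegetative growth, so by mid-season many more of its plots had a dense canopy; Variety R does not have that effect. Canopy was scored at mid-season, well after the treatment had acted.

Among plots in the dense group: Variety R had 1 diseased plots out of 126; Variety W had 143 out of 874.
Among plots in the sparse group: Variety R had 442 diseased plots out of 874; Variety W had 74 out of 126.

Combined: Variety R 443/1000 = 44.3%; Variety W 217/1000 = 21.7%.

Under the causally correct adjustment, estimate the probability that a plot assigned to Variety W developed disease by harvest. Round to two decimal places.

Stratifying would compare varietys among plots the varietys themselves sorted into mid-season canopy groups — a form of selection on an intermediate. The unconditioned pooled rates give the total causal effect.
So P(outcome | do(Variety W)) is just the pooled rate for Variety W: 217/1000 = 0.217.

0.22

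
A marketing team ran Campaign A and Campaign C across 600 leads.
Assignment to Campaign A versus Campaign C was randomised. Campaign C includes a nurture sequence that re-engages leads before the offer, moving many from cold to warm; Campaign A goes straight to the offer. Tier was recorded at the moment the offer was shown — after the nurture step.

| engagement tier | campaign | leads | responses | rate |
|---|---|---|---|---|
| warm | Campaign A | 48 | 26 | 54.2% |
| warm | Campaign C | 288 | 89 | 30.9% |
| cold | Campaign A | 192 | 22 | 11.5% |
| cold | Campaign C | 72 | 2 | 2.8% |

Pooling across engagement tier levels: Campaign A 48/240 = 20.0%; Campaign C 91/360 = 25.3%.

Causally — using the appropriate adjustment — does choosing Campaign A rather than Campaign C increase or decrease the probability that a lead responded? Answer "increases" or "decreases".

decreases

The stratified and pooled comparisons disagree (Campaign A wins within each engagement tier; Campaign C wins overall), so the answer turns on the causal role of engagement tier.
Engagement tier is recorded after the campaign and is itself shifted by it — it sits on the causal path from campaign to outcome. Conditioning on a mediator would strip out part of the effect we want; the pooled comparison gives the total causal effect.
Pooled: Campaign A 20.0% vs Campaign C 25.3%; Campaign C is higher overall.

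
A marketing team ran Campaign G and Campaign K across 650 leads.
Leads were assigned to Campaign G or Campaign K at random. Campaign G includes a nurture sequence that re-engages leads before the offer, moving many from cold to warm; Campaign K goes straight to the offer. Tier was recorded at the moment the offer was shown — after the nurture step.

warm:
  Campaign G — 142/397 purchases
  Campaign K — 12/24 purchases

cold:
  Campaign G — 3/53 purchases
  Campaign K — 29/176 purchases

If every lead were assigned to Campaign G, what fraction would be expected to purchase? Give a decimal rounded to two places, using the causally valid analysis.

0.32

The stratified and pooled comparisons disagree (Campaign K wins within each engagement tier; Campaign G wins overall), so the answer turns on the causal role of engagement tier.
Because the campaign influences engagement tier, engagement tier is a post-treatment mediator, not a confounder. Stratifying on it would bias the estimate; the causal effect is the crude pooled difference.
So P(outcome | do(Campaign G)) is just the pooled rate for Campaign G: 145/450 = 0.322.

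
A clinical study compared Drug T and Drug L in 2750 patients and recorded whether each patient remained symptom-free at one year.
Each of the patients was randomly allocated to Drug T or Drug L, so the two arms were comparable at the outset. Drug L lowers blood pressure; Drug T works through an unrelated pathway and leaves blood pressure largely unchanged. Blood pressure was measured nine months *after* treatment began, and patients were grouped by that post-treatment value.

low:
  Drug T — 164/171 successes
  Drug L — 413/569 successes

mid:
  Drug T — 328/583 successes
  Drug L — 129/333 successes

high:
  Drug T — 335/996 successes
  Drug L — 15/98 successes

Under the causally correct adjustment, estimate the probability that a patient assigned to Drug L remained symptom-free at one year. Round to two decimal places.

0.56

Drug T is higher inside every blood pressure stratum but Drug L is higher in aggregate. Whether to stratify depends on how blood pressure relates to the drug.
Blood pressure here is a post-treatment variable shaped by the drug; conditioning on it would introduce bias rather than remove it. The overall comparison is the causal one.
So P(outcome | do(Drug L)) is just the pooled rate for Drug L: 557/1000 = 0.557.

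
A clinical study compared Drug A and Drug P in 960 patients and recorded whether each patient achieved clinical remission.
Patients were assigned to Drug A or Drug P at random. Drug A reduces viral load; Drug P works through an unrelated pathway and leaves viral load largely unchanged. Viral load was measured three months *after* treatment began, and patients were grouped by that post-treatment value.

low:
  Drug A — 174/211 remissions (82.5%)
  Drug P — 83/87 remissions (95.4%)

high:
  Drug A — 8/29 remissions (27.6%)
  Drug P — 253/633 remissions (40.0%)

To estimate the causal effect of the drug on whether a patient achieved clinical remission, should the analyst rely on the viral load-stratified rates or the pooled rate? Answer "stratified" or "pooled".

Within every viral load level Drug P has the higher rate, yet pooled Drug A does — Simpson's reversal.
Viral load is recorded after the drug and is itself shifted by it — it sits on the causal path from drug to outcome. Conditioning on a mediator would strip out part of the effect we want; the pooled comparison gives the total causal effect.
Pooled: Drug A 75.8% vs Drug P 46.7%; Drug A is higher overall.

pooled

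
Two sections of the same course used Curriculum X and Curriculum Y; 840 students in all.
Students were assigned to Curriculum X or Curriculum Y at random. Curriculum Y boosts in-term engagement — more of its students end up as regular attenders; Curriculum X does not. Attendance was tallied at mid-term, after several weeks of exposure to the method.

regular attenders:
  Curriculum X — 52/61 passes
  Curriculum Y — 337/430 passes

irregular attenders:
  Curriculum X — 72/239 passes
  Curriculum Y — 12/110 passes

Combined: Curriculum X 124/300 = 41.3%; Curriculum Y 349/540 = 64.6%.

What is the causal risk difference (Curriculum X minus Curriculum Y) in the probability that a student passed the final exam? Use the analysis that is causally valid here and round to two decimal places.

-0.23

Mid-term attendance is recorded after the teaching method and is itself shifted by it — it sits on the causal path from teaching method to outcome. Conditioning on a mediator would strip out part of the effect we want; the pooled comparison gives the total causal effect.
The causal difference is the pooled difference: 0.413 − 0.646 = -0.233.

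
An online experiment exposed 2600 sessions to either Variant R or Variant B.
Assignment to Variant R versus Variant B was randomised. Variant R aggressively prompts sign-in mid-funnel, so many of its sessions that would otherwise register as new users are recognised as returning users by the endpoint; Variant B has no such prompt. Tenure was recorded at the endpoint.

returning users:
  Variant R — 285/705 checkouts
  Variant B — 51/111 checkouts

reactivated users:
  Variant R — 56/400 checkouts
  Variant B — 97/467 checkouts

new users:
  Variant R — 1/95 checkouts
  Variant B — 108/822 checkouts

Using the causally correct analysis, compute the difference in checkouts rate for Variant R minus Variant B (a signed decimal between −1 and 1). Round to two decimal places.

User tenure is downstream of the variant. One should not condition on a consequence of treatment, so the overall rates are the right comparison.
The causal difference is the pooled difference: 0.285 − 0.183 = +0.102.

+0.10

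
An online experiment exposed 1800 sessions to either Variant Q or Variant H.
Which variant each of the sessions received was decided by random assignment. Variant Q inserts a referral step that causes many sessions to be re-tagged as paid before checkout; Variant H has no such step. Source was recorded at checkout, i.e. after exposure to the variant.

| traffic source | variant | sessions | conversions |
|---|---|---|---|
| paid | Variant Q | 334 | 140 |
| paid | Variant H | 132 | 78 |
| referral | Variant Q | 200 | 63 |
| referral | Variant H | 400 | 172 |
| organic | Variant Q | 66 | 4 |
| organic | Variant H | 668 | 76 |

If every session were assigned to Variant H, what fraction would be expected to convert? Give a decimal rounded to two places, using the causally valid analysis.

The distribution of traffic source is itself part of what the variant does — it is an intermediate outcome. Holding it fixed would remove that part of the effect; the total effect is the pooled difference.
So P(outcome | do(Variant H)) is just the pooled rate for Variant H: 326/1200 = 0.272.

0.27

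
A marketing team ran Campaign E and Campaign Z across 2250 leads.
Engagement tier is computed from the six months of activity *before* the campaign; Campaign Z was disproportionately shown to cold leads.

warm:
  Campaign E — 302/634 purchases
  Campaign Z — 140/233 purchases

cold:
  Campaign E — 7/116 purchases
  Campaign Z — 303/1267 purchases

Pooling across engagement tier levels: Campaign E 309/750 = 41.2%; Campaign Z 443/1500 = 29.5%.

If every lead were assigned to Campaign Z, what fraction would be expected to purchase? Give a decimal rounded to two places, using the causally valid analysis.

Within every engagement tier level Campaign Z has the higher rate, yet pooled Campaign E does — Simpson's reversal.
Here engagement tier is a common cause — it drives both which campaign a case falls under and the outcome. The crude comparison mixes populations; the stratum-specific rates are the causally relevant ones.
Standardising Campaign Z to the population engagement tier mix: 0.385·140/233 + 0.615·303/1267 = 0.379.

0.38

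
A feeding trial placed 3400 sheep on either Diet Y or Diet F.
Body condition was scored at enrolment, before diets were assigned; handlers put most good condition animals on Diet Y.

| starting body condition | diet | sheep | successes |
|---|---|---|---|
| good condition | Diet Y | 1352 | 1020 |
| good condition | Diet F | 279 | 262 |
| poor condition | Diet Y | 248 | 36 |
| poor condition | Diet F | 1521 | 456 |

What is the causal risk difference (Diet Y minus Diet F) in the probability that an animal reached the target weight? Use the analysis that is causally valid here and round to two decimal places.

Starting body condition is set before the diet has any effect — it is not caused by the diet — and it independently drives the outcome. That makes it a confounder, so the causal comparison is within starting body condition levels.
Adjusting over the population distribution of starting body condition: 0.480·(0.754−0.939) + 0.520·(0.145−0.300) = -0.169.

-0.17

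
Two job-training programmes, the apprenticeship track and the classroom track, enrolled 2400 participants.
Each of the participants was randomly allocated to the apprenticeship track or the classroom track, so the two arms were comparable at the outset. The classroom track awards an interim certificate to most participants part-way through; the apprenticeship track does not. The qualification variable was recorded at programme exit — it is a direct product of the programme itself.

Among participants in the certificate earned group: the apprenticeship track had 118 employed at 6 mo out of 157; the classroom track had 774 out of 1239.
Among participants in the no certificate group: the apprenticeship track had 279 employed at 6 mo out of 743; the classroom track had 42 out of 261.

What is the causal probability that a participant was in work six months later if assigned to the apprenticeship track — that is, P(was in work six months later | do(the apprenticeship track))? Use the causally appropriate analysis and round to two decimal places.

0.44

Within every qualification attained during the programme level the apprenticeship track has the higher rate, yet pooled the classroom track does — Simpson's reversal.
Qualification attained during the programme lies on the pathway programme → qualification attained during the programme → outcome, so adjusting for it blocks the indirect effect. For the total causal effect of programme, use the unadjusted pooled rates.
So P(outcome | do(the apprenticeship track)) is just the pooled rate for the apprenticeship track: 397/900 = 0.441.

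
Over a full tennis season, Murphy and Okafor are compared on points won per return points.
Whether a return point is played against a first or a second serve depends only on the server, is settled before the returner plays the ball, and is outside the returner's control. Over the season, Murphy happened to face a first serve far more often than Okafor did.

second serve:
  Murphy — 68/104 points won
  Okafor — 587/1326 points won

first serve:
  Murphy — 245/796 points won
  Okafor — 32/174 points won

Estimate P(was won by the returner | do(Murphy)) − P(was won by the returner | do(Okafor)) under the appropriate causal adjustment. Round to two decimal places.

+0.18

Within every serve type level Murphy has the higher rate, yet pooled Okafor does — Simpson's reversal.
Here serve type is a common cause — it drives both which player a case falls under and the outcome. The crude comparison mixes populations; the stratum-specific rates are the causally relevant ones.
Adjusting over the population distribution of serve type: 0.596·(0.654−0.443) + 0.404·(0.308−0.184) = +0.176.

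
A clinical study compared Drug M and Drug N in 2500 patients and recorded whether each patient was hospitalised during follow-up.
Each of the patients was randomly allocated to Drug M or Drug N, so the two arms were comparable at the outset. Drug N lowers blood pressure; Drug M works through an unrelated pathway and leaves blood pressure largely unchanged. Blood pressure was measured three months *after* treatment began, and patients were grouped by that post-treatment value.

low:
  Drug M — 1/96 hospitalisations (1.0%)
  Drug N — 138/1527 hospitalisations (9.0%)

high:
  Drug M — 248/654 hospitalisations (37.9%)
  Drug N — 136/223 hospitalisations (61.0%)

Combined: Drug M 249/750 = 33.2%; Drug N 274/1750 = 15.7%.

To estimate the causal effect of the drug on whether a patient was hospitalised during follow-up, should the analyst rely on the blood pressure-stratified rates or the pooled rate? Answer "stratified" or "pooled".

pooled

The blood pressure-specific comparison favours Drug M throughout, but the pooled figures favour Drug N. The question is whether to condition on blood pressure.
Blood pressure is recorded after the drug and is itself shifted by it — it sits on the causal path from drug to outcome. Conditioning on a mediator would strip out part of the effect we want; the pooled comparison gives the total causal effect.
Pooled: Drug M 33.2% vs Drug N 15.7%; Drug N is lower overall.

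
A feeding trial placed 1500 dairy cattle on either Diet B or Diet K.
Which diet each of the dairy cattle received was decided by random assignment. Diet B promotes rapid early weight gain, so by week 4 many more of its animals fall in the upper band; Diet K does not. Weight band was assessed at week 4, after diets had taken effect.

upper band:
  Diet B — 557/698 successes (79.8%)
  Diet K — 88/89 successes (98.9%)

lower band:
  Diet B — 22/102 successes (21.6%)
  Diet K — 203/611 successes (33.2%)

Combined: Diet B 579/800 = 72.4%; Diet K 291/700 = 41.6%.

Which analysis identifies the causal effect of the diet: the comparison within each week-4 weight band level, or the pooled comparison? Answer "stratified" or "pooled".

pooled

Because the diet influences week-4 weight band, week-4 weight band is a post-treatment mediator, not a confounder. Stratifying on it would bias the estimate; the causal effect is the crude pooled difference.
Pooled: Diet B 72.4% vs Diet K 41.6%; Diet B is higher overall.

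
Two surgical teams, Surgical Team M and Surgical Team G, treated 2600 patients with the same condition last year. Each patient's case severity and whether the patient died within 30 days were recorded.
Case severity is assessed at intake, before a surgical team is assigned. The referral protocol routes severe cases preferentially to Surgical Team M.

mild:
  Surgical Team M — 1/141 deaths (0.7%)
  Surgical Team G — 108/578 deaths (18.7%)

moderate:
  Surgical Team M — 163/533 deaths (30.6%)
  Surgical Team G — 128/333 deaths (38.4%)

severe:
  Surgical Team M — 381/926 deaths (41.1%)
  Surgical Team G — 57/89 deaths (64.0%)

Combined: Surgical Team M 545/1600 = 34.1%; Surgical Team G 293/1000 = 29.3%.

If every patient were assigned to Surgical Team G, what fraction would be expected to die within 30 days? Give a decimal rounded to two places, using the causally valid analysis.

0.43

Case severity differs across surgical teams for reasons unrelated to any effect of the surgical team itself, and it separately predicts the outcome — a classic confounder. We must compare within case severity levels.
Standardising Surgical Team G to the population case severity mix: 0.277·108/578 + 0.333·128/333 + 0.390·57/89 = 0.430.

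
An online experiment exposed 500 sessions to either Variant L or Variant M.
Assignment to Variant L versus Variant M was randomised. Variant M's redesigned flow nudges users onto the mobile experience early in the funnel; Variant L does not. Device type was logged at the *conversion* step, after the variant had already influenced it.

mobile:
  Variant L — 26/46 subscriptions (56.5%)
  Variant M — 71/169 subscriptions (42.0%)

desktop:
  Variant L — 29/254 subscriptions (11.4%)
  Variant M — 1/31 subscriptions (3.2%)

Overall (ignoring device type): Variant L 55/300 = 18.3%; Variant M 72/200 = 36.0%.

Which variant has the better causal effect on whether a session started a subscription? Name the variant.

Because the variant influences device type, device type is a post-treatment mediator, not a confounder. Stratifying on it would bias the estimate; the causal effect is the crude pooled difference.
Pooled: Variant L 18.3% vs Variant M 36.0%; Variant M is higher overall.

Variant M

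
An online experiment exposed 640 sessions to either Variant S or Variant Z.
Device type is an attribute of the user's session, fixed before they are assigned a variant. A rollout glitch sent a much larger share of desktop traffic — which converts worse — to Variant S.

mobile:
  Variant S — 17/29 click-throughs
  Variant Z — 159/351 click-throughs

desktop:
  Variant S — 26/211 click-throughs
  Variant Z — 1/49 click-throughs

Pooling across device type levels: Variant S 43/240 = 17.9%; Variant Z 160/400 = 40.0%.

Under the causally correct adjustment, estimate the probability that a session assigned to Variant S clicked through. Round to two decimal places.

The imbalance in device type arose from how sessions were allocated, not from anything the variant did; and device type independently affects the outcome. The pooled gap is confounded — condition on device type.
Standardising Variant S to the population device type mix: 0.594·17/29 + 0.406·26/211 = 0.398.

0.40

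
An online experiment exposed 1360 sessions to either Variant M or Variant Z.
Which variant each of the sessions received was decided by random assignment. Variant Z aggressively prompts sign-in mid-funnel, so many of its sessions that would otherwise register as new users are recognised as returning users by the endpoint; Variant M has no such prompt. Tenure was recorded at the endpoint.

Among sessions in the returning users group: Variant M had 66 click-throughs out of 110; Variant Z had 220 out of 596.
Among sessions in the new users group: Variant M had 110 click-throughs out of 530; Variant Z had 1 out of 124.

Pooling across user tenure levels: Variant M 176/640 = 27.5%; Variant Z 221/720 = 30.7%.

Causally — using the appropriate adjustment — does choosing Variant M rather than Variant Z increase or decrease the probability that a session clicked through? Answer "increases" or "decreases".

decreases

User tenure here is a post-treatment variable shaped by the variant; conditioning on it would introduce bias rather than remove it. The overall comparison is the causal one.
Pooled: Variant M 27.5% vs Variant Z 30.7%; Variant Z is higher overall.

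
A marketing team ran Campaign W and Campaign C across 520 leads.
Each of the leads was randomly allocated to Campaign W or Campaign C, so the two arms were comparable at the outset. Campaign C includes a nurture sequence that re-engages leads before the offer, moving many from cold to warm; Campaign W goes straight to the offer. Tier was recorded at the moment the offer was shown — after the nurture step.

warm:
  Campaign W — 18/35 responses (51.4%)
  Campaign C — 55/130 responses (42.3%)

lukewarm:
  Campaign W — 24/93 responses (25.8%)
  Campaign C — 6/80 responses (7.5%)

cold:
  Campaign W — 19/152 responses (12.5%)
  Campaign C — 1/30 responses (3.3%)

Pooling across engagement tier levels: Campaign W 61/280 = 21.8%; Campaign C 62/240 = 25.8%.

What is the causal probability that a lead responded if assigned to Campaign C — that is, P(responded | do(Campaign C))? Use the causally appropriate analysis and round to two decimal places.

The stratified and pooled comparisons disagree (Campaign W wins within each engagement tier; Campaign C wins overall), so the answer turns on the causal role of engagement tier.
Because the campaign influences engagement tier, engagement tier is a post-treatment mediator, not a confounder. Stratifying on it would bias the estimate; the causal effect is the crude pooled difference.
So P(outcome | do(Campaign C)) is just the pooled rate for Campaign C: 62/240 = 0.258.

0.26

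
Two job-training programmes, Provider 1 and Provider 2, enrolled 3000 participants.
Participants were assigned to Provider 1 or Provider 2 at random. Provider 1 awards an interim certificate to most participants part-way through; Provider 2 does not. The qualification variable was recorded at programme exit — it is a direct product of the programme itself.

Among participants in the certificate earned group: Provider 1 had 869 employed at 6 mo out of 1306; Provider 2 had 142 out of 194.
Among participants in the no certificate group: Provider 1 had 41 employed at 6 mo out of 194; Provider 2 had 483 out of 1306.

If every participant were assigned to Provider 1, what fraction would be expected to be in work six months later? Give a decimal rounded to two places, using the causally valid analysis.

0.61

Provider 2 is higher inside every qualification attained during the programme stratum but Provider 1 is higher in aggregate. Whether to stratify depends on how qualification attained during the programme relates to the programme.
Stratifying would compare programmes among participants the programmes themselves sorted into qualification attained during the programme groups — a form of selection on an intermediate. The unconditioned pooled rates give the total causal effect.
So P(outcome | do(Provider 1)) is just the pooled rate for Provider 1: 910/1500 = 0.607.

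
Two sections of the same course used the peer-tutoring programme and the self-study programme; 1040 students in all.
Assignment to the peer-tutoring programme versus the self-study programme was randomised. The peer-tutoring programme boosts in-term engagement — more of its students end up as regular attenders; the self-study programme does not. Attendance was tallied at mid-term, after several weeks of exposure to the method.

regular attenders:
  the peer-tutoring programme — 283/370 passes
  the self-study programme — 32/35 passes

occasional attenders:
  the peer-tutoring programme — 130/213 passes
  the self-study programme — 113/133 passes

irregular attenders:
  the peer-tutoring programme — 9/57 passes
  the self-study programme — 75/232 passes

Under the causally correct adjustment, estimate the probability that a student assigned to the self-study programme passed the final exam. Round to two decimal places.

Mid-term attendance here is a post-treatment variable shaped by the teaching method; conditioning on it would introduce bias rather than remove it. The overall comparison is the causal one.
So P(outcome | do(the self-study programme)) is just the pooled rate for the self-study programme: 220/400 = 0.550.

0.55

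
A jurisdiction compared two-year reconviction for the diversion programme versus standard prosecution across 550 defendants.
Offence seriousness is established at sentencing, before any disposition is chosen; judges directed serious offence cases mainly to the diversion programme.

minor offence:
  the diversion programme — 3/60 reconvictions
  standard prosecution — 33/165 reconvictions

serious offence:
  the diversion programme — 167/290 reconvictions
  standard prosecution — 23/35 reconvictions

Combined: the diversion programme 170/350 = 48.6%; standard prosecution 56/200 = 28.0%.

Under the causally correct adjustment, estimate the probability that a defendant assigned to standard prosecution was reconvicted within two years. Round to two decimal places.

0.47

Since offence seriousness is a pre-existing factor (not a product of the disposition) and it affects the outcome on its own, it is a confounder. The stratified rates, not the pooled rate, identify the causal effect.
Standardising standard prosecution to the population offence seriousness mix: 0.409·33/165 + 0.591·23/35 = 0.470.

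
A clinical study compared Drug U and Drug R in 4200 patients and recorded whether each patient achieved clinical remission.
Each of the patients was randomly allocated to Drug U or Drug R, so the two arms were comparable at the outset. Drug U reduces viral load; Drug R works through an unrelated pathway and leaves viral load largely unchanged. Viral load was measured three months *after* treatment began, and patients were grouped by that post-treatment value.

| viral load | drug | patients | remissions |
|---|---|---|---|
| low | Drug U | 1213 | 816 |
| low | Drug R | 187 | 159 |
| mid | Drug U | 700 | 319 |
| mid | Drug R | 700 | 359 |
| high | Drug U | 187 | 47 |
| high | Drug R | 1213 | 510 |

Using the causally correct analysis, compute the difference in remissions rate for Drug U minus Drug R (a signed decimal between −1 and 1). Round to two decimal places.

+0.07

Within every viral load level Drug R has the higher rate, yet pooled Drug U does — Simpson's reversal.
Stratifying would compare drugs among patients the drugs themselves sorted into viral load groups — a form of selection on an intermediate. The unconditioned pooled rates give the total causal effect.
The causal difference is the pooled difference: 0.563 − 0.490 = +0.073.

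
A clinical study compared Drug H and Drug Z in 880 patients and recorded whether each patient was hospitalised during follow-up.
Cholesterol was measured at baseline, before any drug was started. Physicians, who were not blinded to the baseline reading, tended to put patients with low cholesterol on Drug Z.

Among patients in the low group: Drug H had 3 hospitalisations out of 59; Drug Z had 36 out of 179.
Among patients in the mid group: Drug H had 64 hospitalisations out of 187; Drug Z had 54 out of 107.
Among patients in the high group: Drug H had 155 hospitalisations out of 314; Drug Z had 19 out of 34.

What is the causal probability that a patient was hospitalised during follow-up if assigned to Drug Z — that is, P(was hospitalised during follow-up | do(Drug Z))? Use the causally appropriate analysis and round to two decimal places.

0.44

The stratified and pooled comparisons disagree (Drug H wins within each cholesterol; Drug Z wins overall), so the answer turns on the causal role of cholesterol.
Since cholesterol is a pre-existing factor (not a product of the drug) and it affects the outcome on its own, it is a confounder. The stratified rates, not the pooled rate, identify the causal effect.
Standardising Drug Z to the population cholesterol mix: 0.270·36/179 + 0.334·54/107 + 0.395·19/34 = 0.444.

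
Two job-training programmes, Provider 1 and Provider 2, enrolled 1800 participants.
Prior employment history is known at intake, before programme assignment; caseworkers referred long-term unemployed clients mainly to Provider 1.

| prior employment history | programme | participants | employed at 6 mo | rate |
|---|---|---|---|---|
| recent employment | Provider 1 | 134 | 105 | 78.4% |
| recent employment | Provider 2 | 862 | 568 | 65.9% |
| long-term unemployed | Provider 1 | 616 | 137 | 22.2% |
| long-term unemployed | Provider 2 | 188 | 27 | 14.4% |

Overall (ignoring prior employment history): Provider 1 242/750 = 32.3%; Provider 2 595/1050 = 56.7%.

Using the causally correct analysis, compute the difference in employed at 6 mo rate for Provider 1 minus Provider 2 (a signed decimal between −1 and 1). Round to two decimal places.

+0.10

Prior employment history is set before the programme has any effect — it is not caused by the programme — and it independently drives the outcome. That makes it a confounder, so the causal comparison is within prior employment history levels.
Adjusting over the population distribution of prior employment history: 0.553·(0.784−0.659) + 0.447·(0.222−0.144) = +0.104.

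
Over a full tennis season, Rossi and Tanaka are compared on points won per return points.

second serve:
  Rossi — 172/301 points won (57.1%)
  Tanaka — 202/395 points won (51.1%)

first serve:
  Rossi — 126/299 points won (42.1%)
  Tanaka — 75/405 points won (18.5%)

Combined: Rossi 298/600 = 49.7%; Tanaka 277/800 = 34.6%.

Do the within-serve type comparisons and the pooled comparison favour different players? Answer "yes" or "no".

Within each serve type level (second serve 57.1% vs 51.1%; first serve 42.1% vs 18.5%), Rossi has the higher rate every time. Pooled: 49.7% vs 34.6% — Rossi has the higher rate overall. They agree.

no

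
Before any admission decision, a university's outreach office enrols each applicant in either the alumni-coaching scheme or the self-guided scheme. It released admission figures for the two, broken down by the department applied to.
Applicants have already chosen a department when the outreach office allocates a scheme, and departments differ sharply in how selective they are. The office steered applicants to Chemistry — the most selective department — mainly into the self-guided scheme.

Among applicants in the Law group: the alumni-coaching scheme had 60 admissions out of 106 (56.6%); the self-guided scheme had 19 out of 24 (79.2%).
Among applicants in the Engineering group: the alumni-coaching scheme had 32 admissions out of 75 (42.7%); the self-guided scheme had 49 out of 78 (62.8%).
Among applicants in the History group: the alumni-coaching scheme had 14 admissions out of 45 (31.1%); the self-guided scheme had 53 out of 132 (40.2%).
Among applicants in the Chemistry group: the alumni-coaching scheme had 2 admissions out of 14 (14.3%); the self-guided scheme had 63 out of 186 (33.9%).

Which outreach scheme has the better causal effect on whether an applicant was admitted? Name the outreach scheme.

the self-guided scheme is higher inside every department stratum but the alumni-coaching scheme is higher in aggregate. Whether to stratify depends on how department relates to the outreach scheme.
Department satisfies the back-door criterion: it is not a descendant of the outreach scheme, and it blocks the spurious path from outreach scheme to outcome. Adjusting for it (i.e., using the within-department rates) gives the causal effect.
Within each level — Law: 56.6% vs 79.2%; Engineering: 42.7% vs 62.8%; History: 31.1% vs 40.2%; Chemistry: 14.3% vs 33.9% — the self-guided scheme is higher every time.

the self-guided scheme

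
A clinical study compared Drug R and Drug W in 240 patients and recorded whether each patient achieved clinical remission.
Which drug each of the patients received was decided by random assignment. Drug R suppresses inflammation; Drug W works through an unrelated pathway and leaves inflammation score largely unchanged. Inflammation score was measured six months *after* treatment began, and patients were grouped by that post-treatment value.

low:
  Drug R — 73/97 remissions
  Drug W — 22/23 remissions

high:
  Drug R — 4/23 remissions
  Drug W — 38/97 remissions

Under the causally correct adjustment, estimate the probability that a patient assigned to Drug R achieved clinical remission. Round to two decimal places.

0.64

Stratifying would compare drugs among patients the drugs themselves sorted into inflammation score groups — a form of selection on an intermediate. The unconditioned pooled rates give the total causal effect.
So P(outcome | do(Drug R)) is just the pooled rate for Drug R: 77/120 = 0.642.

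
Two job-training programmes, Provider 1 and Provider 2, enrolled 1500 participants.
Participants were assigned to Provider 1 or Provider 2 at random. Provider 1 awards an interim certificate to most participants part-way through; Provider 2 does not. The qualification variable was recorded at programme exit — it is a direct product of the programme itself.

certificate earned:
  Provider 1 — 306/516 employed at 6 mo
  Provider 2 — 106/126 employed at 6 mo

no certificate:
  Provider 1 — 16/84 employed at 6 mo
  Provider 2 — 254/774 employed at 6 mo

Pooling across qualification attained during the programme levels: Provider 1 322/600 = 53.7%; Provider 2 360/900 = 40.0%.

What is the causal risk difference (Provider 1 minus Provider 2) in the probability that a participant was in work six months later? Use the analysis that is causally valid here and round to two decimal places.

The stratified and pooled comparisons disagree (Provider 2 wins within each qualification attained during the programme; Provider 1 wins overall), so the answer turns on the causal role of qualification attained during the programme.
Stratifying would compare programmes among participants the programmes themselves sorted into qualification attained during the programme groups — a form of selection on an intermediate. The unconditioned pooled rates give the total causal effect.
The causal difference is the pooled difference: 0.537 − 0.400 = +0.137.

+0.14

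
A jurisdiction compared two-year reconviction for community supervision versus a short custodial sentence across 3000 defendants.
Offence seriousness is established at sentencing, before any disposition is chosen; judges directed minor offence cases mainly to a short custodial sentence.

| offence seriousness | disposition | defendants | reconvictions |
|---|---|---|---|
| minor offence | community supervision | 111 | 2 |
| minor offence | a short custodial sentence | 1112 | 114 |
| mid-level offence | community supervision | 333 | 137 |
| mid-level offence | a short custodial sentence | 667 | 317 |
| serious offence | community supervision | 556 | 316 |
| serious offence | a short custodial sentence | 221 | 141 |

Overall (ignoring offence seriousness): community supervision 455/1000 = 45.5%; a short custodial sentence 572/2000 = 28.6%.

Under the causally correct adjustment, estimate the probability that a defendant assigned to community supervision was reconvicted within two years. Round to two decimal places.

Offence seriousness satisfies the back-door criterion: it is not a descendant of the disposition, and it blocks the spurious path from disposition to outcome. Adjusting for it (i.e., using the within-offence seriousness rates) gives the causal effect.
Standardising community supervision to the population offence seriousness mix: 0.408·2/111 + 0.333·137/333 + 0.259·316/556 = 0.292.

0.29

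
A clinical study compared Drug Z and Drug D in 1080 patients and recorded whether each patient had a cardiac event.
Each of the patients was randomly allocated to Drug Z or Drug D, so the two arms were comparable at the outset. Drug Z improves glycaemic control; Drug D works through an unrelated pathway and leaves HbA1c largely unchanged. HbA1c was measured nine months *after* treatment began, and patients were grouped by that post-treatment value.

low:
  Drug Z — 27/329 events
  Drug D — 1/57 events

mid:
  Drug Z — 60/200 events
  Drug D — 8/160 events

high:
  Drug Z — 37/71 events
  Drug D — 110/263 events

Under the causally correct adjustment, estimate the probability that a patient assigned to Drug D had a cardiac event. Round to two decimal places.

0.25

Within every HbA1c level Drug D has the lower rate, yet pooled Drug Z does — Simpson's reversal.
Because the drug influences HbA1c, HbA1c is a post-treatment mediator, not a confounder. Stratifying on it would bias the estimate; the causal effect is the crude pooled difference.
So P(outcome | do(Drug D)) is just the pooled rate for Drug D: 119/480 = 0.248.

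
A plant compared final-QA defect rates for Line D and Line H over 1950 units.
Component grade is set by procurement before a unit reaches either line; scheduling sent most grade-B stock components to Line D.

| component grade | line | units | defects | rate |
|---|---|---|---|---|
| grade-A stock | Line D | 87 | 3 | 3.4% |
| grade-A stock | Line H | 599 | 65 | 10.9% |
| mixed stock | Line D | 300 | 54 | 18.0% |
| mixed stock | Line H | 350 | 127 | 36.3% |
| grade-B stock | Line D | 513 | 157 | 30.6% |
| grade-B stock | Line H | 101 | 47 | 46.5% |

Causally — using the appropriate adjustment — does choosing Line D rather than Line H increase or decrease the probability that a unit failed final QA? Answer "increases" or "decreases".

Here component grade is a common cause — it drives both which line a case falls under and the outcome. The crude comparison mixes populations; the stratum-specific rates are the causally relevant ones.
Within each level — grade-A stock: 3.4% vs 10.9%; mixed stock: 18.0% vs 36.3%; grade-B stock: 30.6% vs 46.5% — Line D is lower every time.

decreases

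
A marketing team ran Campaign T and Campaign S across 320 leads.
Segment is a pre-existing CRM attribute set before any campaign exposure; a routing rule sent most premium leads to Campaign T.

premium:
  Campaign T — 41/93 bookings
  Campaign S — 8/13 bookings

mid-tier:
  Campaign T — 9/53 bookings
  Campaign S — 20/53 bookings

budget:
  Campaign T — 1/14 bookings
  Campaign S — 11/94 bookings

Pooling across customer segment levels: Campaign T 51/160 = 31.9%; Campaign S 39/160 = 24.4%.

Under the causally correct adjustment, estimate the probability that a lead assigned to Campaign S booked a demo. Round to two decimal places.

The customer segment-specific comparison favours Campaign S throughout, but the pooled figures favour Campaign T. The question is whether to condition on customer segment.
Customer segment differs across campaigns for reasons unrelated to any effect of the campaign itself, and it separately predicts the outcome — a classic confounder. We must compare within customer segment levels.
Standardising Campaign S to the population customer segment mix: 0.331·8/13 + 0.331·20/53 + 0.338·11/94 = 0.368.

0.37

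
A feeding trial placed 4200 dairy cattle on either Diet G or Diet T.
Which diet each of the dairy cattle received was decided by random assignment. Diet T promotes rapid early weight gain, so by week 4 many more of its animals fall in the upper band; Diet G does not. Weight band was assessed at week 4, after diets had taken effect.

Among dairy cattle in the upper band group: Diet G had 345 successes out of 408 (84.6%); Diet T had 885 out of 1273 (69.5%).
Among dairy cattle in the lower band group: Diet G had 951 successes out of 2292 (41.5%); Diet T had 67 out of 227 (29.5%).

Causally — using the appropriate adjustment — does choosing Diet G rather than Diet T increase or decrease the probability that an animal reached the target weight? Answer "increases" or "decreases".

Week-4 weight band is recorded after the diet and is itself shifted by it — it sits on the causal path from diet to outcome. Conditioning on a mediator would strip out part of the effect we want; the pooled comparison gives the total causal effect.
Pooled: Diet G 48.0% vs Diet T 63.5%; Diet T is higher overall.

decreases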